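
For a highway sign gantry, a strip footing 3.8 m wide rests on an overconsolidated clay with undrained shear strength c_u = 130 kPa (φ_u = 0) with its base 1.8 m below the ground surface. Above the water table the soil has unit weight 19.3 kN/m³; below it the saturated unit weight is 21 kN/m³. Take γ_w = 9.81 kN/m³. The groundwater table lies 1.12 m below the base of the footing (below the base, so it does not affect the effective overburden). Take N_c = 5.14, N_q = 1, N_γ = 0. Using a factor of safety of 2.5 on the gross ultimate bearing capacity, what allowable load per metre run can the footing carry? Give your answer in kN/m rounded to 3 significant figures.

q = γ·D_f = 19.3 × 1.8 = 34.74 kPa.
c·N_c = 130 × 5.14 = 668.2 kPa
q·N_q = 34.74 × 1 = 34.74 kPa
q_ult = 668.2 + 34.74 = 702.94 kPa.
Gross allowable pressure q_all = 702.94 / 2.5 = 281.18 kPa.
Allowable wall load = q_all × B = 281.18 × 3.8 = 1068.5 kN per metre run.

≈ 1070 kN/m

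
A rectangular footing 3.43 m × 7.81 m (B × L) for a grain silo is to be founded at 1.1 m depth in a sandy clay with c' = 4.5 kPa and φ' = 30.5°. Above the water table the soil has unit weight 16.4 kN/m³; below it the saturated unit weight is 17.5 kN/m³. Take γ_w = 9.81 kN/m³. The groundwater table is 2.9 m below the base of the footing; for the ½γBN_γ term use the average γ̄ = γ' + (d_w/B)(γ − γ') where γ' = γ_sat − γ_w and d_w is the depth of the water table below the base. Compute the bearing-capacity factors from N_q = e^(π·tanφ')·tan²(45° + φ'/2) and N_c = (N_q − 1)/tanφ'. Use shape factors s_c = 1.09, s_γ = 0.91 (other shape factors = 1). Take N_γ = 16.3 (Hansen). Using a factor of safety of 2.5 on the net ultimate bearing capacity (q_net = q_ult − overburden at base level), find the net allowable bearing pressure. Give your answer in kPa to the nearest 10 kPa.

N_q = e^(π·tan30.5°)·tan²(60.25°) = 19.48; N_c = (N_q − 1)/tanφ' = 31.37.
q = γ·D_f = 16.4 × 1.1 = 18.04 kPa.
γ' = 7.69 kN/m³; averaging over the depth B below the base, γ̄ = γ' + (d_w/B)(γ − γ') = 15.054 kN/m³.
c·N_c·s_c = 4.5 × 31.372 × 1.09 = 153.88 kPa
q·N_q = 18.04 × 19.479 = 351.41 kPa
0.5·γ·B·N_γ·s_γ = 0.5 × 15.054 × 3.43 × 16.3 × 0.91 = 382.96 kPa
q_ult = 153.88 + 351.41 + 382.96 = 888.24 kPa.
q_net = 888.24 − 18.04 = 870.2 kPa.
q_all(net) = 870.2 / 2.5 = 348.08 kPa.

q_all(net) ≈ 350 kPa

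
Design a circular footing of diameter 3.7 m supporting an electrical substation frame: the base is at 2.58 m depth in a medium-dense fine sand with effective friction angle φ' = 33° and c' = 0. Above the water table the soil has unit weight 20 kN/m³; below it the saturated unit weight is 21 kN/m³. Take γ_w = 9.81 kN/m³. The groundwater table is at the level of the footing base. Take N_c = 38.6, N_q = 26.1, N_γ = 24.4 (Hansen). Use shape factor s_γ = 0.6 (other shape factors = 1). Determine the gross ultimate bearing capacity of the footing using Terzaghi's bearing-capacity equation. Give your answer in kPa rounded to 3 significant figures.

Effective surcharge at the founding depth q = γ·D_f = 20 × 2.58 = 51.6 kPa.
The water table coincides with the base, so in the self-weight term γ → γ' = 11.19 kN/m³.
q_ult = q·N_q + 0.5·γ·B·N_γ·s_γ
     = 51.6 × 26.1 + 0.5 × 11.19 × 3.7 × 24.4 × 0.6
     = 1346.8 + 303.07 = 1649.8 kPa.

q_ult ≈ 1650 kPa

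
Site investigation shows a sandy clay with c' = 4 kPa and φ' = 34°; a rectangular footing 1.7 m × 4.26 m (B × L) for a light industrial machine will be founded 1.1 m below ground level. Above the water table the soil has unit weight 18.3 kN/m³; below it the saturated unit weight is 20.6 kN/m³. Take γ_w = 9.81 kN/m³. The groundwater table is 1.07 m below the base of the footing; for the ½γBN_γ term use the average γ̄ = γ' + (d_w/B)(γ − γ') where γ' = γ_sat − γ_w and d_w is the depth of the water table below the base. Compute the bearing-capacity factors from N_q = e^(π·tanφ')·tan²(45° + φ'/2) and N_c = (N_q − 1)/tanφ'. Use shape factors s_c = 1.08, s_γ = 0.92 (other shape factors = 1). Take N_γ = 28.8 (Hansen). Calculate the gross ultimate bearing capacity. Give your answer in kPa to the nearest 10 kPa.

tan34° = 0.6745, so N_q = e^(π×0.6745)·tan²(62°) = 8.323 × 3.537 = 29.44.
N_c = (29.44 − 1)/tan34° = 42.16.
Effective surcharge at the founding depth q = γ·D_f = 18.3 × 1.1 = 20.13 kPa.
With d_w = 1.07 m < B, γ̄ = 10.79 + (1.07/1.7) × (18.3 − 10.79) = 15.517 kN/m³.
q_ult = c·N_c·s_c + q·N_q + 0.5·γ·B·N_γ·s_γ
     = 4 × 42.164 × 1.08 + 20.13 × 29.44 + 0.5 × 15.517 × 1.7 × 28.8 × 0.92
     = 182.15 + 592.62 + 349.47 = 1124.2 kPa.

q_ult ≈ 1120 kPa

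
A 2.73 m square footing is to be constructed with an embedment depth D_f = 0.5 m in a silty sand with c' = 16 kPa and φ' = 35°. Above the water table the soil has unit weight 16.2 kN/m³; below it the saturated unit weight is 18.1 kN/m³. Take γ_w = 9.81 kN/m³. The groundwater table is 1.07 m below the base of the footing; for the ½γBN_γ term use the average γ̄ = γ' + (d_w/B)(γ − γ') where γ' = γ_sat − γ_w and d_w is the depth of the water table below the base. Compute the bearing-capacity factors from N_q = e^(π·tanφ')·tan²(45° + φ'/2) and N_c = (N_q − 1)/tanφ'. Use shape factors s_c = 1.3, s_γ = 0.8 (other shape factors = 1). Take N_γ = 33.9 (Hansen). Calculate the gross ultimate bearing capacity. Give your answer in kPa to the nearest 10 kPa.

q_ult ≈ 1650 kPa

tan35° = 0.7002, so N_q = e^(π×0.7002)·tan²(62.5°) = 9.023 × 3.69 = 33.3.
N_c = (33.3 − 1)/tan35° = 46.12.
Overburden at base level: q = 16.2 × 0.5 = 8.1 kPa.
The water table is 1.07 m below the base (< B = 2.73 m), so the ½γBN_γ term uses γ̄ = γ' + (d_w/B)(γ − γ') = 8.29 + (1.07/2.73)(16.2 − 8.29) = 11.39 kN/m³.
Cohesion term c·N_c·s_c = 16 × 46.124 × 1.3 = 959.37 kPa; surcharge term q·N_q = 8.1 × 33.296 = 269.7 kPa; self-weight term 0.5·γ·B·N_γ·s_γ = 0.5 × 11.39 × 2.73 × 33.9 × 0.8 = 421.65 kPa.
q_ult = 959.37 + 269.7 + 421.65 = 1650.7 kPa.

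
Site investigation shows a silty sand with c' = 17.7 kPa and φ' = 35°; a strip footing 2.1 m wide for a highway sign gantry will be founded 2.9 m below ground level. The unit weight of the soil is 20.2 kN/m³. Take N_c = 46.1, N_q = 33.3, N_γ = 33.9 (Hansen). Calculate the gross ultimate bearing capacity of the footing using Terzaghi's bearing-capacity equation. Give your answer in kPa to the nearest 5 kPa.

q_ult ≈ 3485 kPa

Effective surcharge at the founding depth q = γ·D_f = 20.2 × 2.9 = 58.58 kPa.
q_ult = c·N_c + q·N_q + 0.5·γ·B·N_γ
     = 17.7 × 46.1 + 58.58 × 33.3 + 0.5 × 20.2 × 2.1 × 33.9
     = 815.97 + 1950.7 + 719.02 = 3485.7 kPa.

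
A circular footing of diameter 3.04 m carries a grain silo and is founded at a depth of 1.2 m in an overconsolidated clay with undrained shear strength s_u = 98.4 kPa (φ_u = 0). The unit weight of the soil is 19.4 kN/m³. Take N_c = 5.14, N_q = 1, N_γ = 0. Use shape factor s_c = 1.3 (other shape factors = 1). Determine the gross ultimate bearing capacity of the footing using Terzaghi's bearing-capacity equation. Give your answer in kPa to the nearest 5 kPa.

Effective surcharge at the founding depth q = γ·D_f = 19.4 × 1.2 = 23.28 kPa.
q_ult = c·N_c·s_c + q·N_q
     = 98.4 × 5.14 × 1.3 + 23.28 × 1
     = 657.51 + 23.28 = 680.79 kPa.

q_ult ≈ 680 kPa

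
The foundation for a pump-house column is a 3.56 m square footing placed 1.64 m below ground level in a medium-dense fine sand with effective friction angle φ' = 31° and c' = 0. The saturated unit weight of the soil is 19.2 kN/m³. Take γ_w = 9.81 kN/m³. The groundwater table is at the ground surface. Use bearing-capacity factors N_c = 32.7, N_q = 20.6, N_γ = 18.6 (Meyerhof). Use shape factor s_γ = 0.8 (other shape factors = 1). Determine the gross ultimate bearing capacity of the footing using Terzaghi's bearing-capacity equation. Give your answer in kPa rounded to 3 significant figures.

q_ult ≈ 566 kPa

γ' = 19.2 − 9.81 = 9.39 kN/m³ (submerged throughout). q = 9.39 × 1.64 = 15.4 kPa; the same γ' applies in the ½γBN_γ term.
q·N_q = 15.4 × 20.6 = 317.23 kPa
0.5·γ·B·N_γ·s_γ = 0.5 × 9.39 × 3.56 × 18.6 × 0.8 = 248.71 kPa
q_ult = 317.23 + 248.71 = 565.94 kPa.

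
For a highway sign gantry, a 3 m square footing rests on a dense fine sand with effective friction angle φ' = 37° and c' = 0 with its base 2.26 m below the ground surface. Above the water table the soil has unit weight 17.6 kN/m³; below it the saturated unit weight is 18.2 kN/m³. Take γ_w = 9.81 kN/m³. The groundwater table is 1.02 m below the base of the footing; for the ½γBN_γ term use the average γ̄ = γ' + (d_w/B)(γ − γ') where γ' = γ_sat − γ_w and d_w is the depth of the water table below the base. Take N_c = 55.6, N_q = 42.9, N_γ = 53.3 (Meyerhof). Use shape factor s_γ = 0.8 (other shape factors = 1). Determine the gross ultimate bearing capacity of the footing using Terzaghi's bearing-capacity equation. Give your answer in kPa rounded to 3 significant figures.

q_ult ≈ 2440 kPa

Effective surcharge at the founding depth q = γ·D_f = 17.6 × 2.26 = 39.776 kPa.
With d_w = 1.02 m < B, γ̄ = 8.39 + (1.02/3) × (17.6 − 8.39) = 11.521 kN/m³.
q_ult = q·N_q + 0.5·γ·B·N_γ·s_γ
     = 39.776 × 42.9 + 0.5 × 11.521 × 3 × 53.3 × 0.8
     = 1706.4 + 736.91 = 2443.3 kPa.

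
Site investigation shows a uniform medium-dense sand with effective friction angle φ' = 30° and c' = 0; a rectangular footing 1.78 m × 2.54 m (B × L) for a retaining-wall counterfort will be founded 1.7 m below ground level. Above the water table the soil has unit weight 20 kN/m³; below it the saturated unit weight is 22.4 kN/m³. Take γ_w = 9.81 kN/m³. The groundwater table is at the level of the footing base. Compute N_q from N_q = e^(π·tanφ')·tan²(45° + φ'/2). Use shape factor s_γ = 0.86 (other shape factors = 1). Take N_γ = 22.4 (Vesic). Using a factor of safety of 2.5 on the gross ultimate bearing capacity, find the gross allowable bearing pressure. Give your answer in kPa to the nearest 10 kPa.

q_all ≈ 340 kPa

N_q = e^(π·tan30°)·tan²(60°) = 18.4.
Overburden at base level: q = 20 × 1.7 = 34 kPa.
Below the base the soil is submerged, so the ½γBN_γ term uses γ' = 22.4 − 9.81 = 12.59 kN/m³.
Surcharge term q·N_q = 34 × 18.401 = 625.64 kPa; self-weight term 0.5·γ·B·N_γ·s_γ = 0.5 × 12.59 × 1.78 × 22.4 × 0.86 = 215.86 kPa.
q_ult = 625.64 + 215.86 = 841.49 kPa.
q_all = 841.49 / 2.5 = 336.6 kPa.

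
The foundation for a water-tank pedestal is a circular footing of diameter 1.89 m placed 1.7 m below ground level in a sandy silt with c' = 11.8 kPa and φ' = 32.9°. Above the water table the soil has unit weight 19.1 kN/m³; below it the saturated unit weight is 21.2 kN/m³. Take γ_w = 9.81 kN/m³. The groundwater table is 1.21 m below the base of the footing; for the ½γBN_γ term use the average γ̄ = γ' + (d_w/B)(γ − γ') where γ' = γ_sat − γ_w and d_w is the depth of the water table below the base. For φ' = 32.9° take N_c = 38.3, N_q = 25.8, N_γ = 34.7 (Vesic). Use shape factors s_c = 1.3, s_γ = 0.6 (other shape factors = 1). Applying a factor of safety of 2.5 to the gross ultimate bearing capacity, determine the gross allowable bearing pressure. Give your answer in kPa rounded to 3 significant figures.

q_all ≈ 699 kPa

q = γ·D_f = 19.1 × 1.7 = 32.47 kPa.
γ' = 11.39 kN/m³; averaging over the depth B below the base, γ̄ = γ' + (d_w/B)(γ − γ') = 16.326 kN/m³.
c·N_c·s_c = 11.8 × 38.3 × 1.3 = 587.52 kPa
q·N_q = 32.47 × 25.8 = 837.73 kPa
0.5·γ·B·N_γ·s_γ = 0.5 × 16.326 × 1.89 × 34.7 × 0.6 = 321.21 kPa
q_ult = 587.52 + 837.73 + 321.21 = 1746.5 kPa.
q_all = q_ult / FS = 1746.5 / 2.5 = 698.58 kPa.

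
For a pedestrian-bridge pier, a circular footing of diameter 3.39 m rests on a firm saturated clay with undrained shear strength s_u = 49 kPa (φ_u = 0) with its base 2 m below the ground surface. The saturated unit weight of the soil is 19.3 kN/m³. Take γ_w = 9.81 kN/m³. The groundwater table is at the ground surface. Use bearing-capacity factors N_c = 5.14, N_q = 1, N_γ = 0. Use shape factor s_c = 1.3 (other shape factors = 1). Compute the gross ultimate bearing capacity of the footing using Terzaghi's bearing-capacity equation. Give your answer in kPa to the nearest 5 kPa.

Water table at ground surface, so effective unit weight γ' = 19.3 − 9.81 = 9.49 kN/m³ is used throughout; overburden q = 9.49 × 2 = 18.98 kPa.
Cohesion term c·N_c·s_c = 49 × 5.14 × 1.3 = 327.42 kPa; surcharge term q·N_q = 18.98 × 1 = 18.98 kPa.
q_ult = 327.42 + 18.98 = 346.4 kPa.

q_ult ≈ 345 kPa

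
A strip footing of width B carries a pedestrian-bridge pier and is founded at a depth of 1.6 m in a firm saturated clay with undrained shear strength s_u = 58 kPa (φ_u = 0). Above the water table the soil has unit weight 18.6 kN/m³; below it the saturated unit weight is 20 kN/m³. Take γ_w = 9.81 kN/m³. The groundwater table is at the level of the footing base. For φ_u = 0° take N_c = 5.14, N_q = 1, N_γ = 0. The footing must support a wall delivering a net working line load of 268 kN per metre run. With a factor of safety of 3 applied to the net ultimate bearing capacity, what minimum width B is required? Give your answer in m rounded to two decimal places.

B = 2.70 m

q = γ·D_f = 18.6 × 1.6 = 29.76 kPa.
c·N_c = 58 × 5.14 = 298.12 kPa
q·N_q = 29.76 × 1 = 29.76 kPa
q_ult = 298.12 + 29.76 = 327.88 kPa.
For φ = 0 the ½γBN_γ term vanishes, so q_ult is independent of B. q_net = 327.88 − 29.76 = 298.12 kPa; q_all(net) = 298.12/3 = 99.373 kPa.
Required width B = w / q_all(net) = 268 / 99.373 = 2.697 m.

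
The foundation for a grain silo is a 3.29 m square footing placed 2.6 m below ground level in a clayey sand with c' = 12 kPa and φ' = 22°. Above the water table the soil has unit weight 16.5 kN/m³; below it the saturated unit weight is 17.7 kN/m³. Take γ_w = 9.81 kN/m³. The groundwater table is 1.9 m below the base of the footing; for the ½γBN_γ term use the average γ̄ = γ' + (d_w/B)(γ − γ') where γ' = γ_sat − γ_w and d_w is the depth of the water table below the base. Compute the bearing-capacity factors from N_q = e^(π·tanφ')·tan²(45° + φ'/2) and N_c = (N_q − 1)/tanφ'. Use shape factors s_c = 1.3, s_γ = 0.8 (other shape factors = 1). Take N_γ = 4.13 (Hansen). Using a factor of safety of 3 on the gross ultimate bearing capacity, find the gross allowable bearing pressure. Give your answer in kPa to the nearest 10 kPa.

q_all ≈ 220 kPa

N_q = e^(π·tan22°)·tan²(56°) = 7.82; N_c = (N_q − 1)/tanφ' = 16.88.
q = γ·D_f = 16.5 × 2.6 = 42.9 kPa.
γ' = 7.89 kN/m³; averaging over the depth B below the base, γ̄ = γ' + (d_w/B)(γ − γ') = 12.862 kN/m³.
c·N_c·s_c = 12 × 16.883 × 1.3 = 263.37 kPa
q·N_q = 42.9 × 7.8211 = 335.53 kPa
0.5·γ·B·N_γ·s_γ = 0.5 × 12.862 × 3.29 × 4.13 × 0.8 = 69.908 kPa
q_ult = 263.37 + 335.53 + 69.908 = 668.81 kPa.
q_all = 668.81 / 3 = 222.94 kPa.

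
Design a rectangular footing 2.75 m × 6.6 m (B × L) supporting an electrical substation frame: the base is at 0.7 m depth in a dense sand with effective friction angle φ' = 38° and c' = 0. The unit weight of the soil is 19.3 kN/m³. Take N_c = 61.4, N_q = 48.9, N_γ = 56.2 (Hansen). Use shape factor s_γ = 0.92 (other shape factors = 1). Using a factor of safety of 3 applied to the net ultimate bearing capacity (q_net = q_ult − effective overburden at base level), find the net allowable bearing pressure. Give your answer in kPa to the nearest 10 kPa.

q_all(net) ≈ 670 kPa

Effective surcharge at the founding depth q = γ·D_f = 19.3 × 0.7 = 13.51 kPa.
q_ult = q·N_q + 0.5·γ·B·N_γ·s_γ
     = 13.51 × 48.9 + 0.5 × 19.3 × 2.75 × 56.2 × 0.92
     = 660.64 + 1372.1 = 2032.7 kPa.
Net ultimate: q_net = 2032.7 − 13.51 = 2019.2 kPa.
q_all(net) = 2019.2 / 3 = 673.07 kPa.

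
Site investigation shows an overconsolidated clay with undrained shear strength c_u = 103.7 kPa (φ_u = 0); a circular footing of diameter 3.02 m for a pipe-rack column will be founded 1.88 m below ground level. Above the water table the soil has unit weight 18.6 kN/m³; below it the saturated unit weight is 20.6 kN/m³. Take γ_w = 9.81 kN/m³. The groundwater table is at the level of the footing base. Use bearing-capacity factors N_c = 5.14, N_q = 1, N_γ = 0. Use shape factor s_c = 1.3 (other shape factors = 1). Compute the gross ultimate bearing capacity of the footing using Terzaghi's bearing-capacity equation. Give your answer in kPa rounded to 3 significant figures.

q_ult ≈ 728 kPa

Overburden at base level: q = 18.6 × 1.88 = 34.968 kPa.
Cohesion term c·N_c·s_c = 103.7 × 5.14 × 1.3 = 692.92 kPa; surcharge term q·N_q = 34.968 × 1 = 34.968 kPa.
q_ult = 692.92 + 34.968 = 727.89 kPa.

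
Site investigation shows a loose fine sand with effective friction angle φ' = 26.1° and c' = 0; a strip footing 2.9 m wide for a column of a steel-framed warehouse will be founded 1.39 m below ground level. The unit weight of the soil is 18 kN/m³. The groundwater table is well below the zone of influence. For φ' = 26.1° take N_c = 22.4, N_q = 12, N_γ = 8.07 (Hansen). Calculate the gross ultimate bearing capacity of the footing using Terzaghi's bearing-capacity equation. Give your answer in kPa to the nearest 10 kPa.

q_ult ≈ 510 kPa

Overburden at base level: q = 18 × 1.39 = 25.02 kPa.
Surcharge term q·N_q = 25.02 × 12 = 300.24 kPa; self-weight term 0.5·γ·B·N_γ = 0.5 × 18 × 2.9 × 8.07 = 210.63 kPa.
q_ult = 300.24 + 210.63 = 510.87 kPa.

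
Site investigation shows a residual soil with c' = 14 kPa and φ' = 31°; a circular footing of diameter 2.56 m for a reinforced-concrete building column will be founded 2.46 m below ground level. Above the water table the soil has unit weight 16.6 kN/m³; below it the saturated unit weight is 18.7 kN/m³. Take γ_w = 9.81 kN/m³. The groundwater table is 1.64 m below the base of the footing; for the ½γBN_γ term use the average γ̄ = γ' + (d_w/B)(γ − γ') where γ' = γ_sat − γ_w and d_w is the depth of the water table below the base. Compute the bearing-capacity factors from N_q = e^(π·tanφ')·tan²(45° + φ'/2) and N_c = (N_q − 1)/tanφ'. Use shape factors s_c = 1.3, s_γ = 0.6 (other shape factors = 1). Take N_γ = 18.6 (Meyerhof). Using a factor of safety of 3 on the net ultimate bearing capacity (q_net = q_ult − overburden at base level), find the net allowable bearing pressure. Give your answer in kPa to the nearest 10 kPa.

q_all(net) ≈ 530 kPa

N_q = e^(π·tan31°)·tan²(60.5°) = 20.63; N_c = (N_q − 1)/tanφ' = 32.67.
Overburden at base level: q = 16.6 × 2.46 = 40.836 kPa.
The water table is 1.64 m below the base (< B = 2.56 m), so the ½γBN_γ term uses γ̄ = γ' + (d_w/B)(γ − γ') = 8.89 + (1.64/2.56)(16.6 − 8.89) = 13.829 kN/m³.
Cohesion term c·N_c·s_c = 14 × 32.671 × 1.3 = 594.61 kPa; surcharge term q·N_q = 40.836 × 20.631 = 842.48 kPa; self-weight term 0.5·γ·B·N_γ·s_γ = 0.5 × 13.829 × 2.56 × 18.6 × 0.6 = 197.55 kPa.
q_ult = 594.61 + 842.48 + 197.55 = 1634.6 kPa.
q_net = 1634.6 − 40.836 = 1593.8 kPa.
q_all(net) = 1593.8 / 3 = 531.27 kPa.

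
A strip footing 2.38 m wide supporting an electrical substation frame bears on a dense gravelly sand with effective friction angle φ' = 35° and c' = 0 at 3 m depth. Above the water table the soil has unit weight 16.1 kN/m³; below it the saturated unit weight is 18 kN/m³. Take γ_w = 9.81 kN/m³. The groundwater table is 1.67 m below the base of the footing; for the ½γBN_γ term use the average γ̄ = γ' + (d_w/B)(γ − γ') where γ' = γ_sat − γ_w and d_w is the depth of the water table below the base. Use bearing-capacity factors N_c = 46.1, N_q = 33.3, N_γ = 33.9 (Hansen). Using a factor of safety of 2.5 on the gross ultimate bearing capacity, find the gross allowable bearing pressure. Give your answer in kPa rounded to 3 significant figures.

Overburden at base level: q = 16.1 × 3 = 48.3 kPa.
The water table is 1.67 m below the base (< B = 2.38 m), so the ½γBN_γ term uses γ̄ = γ' + (d_w/B)(γ − γ') = 8.19 + (1.67/2.38)(16.1 − 8.19) = 13.74 kN/m³.
Surcharge term q·N_q = 48.3 × 33.3 = 1608.4 kPa; self-weight term 0.5·γ·B·N_γ = 0.5 × 13.74 × 2.38 × 33.9 = 554.3 kPa.
q_ult = 1608.4 + 554.3 = 2162.7 kPa.
q_all = 2162.7 / 2.5 = 865.07 kPa.

q_all ≈ 865 kPa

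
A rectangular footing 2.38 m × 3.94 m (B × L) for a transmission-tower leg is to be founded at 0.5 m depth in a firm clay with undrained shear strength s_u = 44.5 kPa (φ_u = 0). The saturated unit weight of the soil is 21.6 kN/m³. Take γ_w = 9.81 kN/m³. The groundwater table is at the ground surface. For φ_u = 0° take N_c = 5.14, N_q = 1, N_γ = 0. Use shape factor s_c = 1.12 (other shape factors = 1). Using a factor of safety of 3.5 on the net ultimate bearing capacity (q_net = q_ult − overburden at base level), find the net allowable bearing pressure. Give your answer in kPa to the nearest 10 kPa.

Water table at ground surface, so effective unit weight γ' = 21.6 − 9.81 = 11.79 kN/m³ is used throughout; overburden q = 11.79 × 0.5 = 5.895 kPa.
Cohesion term c·N_c·s_c = 44.5 × 5.14 × 1.12 = 256.18 kPa; surcharge term q·N_q = 5.895 × 1 = 5.895 kPa.
q_ult = 256.18 + 5.895 = 262.07 kPa.
q_net = 262.07 − 5.895 = 256.18 kPa.
q_all(net) = 256.18 / 3.5 = 73.194 kPa.

q_all(net) ≈ 70 kPa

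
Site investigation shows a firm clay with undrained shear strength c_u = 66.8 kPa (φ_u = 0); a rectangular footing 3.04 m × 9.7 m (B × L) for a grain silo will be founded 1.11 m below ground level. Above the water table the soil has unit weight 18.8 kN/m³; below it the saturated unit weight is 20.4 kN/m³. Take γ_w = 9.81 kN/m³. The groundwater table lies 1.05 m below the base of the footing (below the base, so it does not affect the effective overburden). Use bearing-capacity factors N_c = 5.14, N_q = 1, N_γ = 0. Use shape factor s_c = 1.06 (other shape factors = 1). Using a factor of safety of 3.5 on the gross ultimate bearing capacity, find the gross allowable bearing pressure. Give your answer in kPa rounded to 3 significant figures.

q_all ≈ 110 kPa

Overburden at base level: q = 18.8 × 1.11 = 20.868 kPa.
Cohesion term c·N_c·s_c = 66.8 × 5.14 × 1.06 = 363.95 kPa; surcharge term q·N_q = 20.868 × 1 = 20.868 kPa.
q_ult = 363.95 + 20.868 = 384.82 kPa.
q_all = 384.82 / 3.5 = 109.95 kPa.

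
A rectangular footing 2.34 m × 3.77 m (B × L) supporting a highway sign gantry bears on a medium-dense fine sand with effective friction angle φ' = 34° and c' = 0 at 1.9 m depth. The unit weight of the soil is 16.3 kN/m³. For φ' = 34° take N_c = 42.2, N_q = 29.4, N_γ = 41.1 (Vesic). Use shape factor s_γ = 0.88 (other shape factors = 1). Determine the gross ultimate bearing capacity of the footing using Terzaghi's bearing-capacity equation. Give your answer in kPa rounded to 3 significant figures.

Effective surcharge at the founding depth q = γ·D_f = 16.3 × 1.9 = 30.97 kPa.
q_ult = q·N_q + 0.5·γ·B·N_γ·s_γ
     = 30.97 × 29.4 + 0.5 × 16.3 × 2.34 × 41.1 × 0.88
     = 910.52 + 689.76 = 1600.3 kPa.

q_ult ≈ 1600 kPa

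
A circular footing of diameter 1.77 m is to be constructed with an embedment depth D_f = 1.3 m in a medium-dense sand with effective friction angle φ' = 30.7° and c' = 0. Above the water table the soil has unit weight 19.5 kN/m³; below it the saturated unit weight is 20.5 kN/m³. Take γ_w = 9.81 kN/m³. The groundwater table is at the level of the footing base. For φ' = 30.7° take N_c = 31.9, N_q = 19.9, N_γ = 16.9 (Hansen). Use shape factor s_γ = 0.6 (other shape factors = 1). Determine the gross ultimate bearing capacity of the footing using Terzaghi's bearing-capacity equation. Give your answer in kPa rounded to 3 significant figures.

Effective surcharge at the founding depth q = γ·D_f = 19.5 × 1.3 = 25.35 kPa.
The water table coincides with the base, so in the self-weight term γ → γ' = 10.69 kN/m³.
q_ult = q·N_q + 0.5·γ·B·N_γ·s_γ
     = 25.35 × 19.9 + 0.5 × 10.69 × 1.77 × 16.9 × 0.6
     = 504.46 + 95.931 = 600.4 kPa.

q_ult ≈ 600 kPa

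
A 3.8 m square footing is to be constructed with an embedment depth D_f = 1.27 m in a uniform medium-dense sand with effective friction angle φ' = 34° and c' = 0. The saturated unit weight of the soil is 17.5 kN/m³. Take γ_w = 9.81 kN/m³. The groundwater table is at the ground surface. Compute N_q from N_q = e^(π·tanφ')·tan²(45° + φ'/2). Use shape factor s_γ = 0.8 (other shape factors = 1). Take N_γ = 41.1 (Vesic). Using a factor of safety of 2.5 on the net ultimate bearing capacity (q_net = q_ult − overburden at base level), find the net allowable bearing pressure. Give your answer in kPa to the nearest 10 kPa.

q_all(net) ≈ 300 kPa

N_q = e^(π·tan34°)·tan²(62°) = 29.44.
γ' = 17.5 − 9.81 = 7.69 kN/m³ (submerged throughout). q = 7.69 × 1.27 = 9.7663 kPa; the same γ' applies in the ½γBN_γ term.
q·N_q = 9.7663 × 29.44 = 287.52 kPa
0.5·γ·B·N_γ·s_γ = 0.5 × 7.69 × 3.8 × 41.1 × 0.8 = 480.41 kPa
q_ult = 287.52 + 480.41 = 767.93 kPa.
q_net = 767.93 − 9.7663 = 758.16 kPa.
q_all(net) = 758.16 / 2.5 = 303.26 kPa.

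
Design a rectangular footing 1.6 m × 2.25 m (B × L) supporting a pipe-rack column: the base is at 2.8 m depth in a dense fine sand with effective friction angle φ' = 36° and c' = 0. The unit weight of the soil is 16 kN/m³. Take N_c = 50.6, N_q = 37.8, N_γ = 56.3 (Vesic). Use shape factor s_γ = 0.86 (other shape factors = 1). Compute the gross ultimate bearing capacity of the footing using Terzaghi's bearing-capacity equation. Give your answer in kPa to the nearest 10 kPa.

q = γ·D_f = 16 × 2.8 = 44.8 kPa.
q·N_q = 44.8 × 37.8 = 1693.4 kPa
0.5·γ·B·N_γ·s_γ = 0.5 × 16 × 1.6 × 56.3 × 0.86 = 619.75 kPa
q_ult = 1693.4 + 619.75 = 2313.2 kPa.

q_ult ≈ 2310 kPa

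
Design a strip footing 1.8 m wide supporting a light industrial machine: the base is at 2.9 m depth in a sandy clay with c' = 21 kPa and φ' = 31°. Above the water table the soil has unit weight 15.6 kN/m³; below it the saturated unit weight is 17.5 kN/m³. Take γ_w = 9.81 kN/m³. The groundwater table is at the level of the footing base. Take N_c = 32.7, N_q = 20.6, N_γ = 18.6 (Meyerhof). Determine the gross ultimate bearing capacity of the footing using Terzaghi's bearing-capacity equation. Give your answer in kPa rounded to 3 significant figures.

q_ult ≈ 1750 kPa

Effective surcharge at the founding depth q = γ·D_f = 15.6 × 2.9 = 45.24 kPa.
The water table coincides with the base, so in the self-weight term γ → γ' = 7.69 kN/m³.
q_ult = c·N_c + q·N_q + 0.5·γ·B·N_γ
     = 21 × 32.7 + 45.24 × 20.6 + 0.5 × 7.69 × 1.8 × 18.6
     = 686.7 + 931.94 + 128.73 = 1747.4 kPa.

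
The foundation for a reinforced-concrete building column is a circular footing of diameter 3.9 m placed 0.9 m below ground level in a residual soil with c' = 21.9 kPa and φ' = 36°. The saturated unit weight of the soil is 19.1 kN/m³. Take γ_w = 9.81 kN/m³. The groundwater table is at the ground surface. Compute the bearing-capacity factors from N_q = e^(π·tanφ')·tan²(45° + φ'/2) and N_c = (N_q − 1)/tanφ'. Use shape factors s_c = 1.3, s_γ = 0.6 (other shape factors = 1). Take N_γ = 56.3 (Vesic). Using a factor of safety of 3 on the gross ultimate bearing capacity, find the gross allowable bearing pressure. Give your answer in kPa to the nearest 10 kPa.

q_all ≈ 790 kPa

N_q = e^(π·tan36°)·tan²(63°) = 37.75; N_c = (N_q − 1)/tanφ' = 50.59.
γ' = 19.1 − 9.81 = 9.29 kN/m³ (submerged throughout). q = 9.29 × 0.9 = 8.361 kPa; the same γ' applies in the ½γBN_γ term.
c·N_c·s_c = 21.9 × 50.585 × 1.3 = 1440.2 kPa
q·N_q = 8.361 × 37.752 = 315.65 kPa
0.5·γ·B·N_γ·s_γ = 0.5 × 9.29 × 3.9 × 56.3 × 0.6 = 611.94 kPa
q_ult = 1440.2 + 315.65 + 611.94 = 2367.8 kPa.
q_all = 2367.8 / 3 = 789.25 kPa.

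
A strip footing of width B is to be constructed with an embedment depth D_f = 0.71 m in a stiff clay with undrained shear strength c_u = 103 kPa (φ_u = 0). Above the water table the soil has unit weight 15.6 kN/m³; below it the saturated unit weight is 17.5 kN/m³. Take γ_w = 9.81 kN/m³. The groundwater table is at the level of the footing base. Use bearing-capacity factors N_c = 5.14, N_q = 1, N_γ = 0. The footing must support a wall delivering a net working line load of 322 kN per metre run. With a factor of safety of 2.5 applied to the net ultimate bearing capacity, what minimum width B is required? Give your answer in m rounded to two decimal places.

B = 1.52 m

Overburden at base level: q = 15.6 × 0.71 = 11.076 kPa.
Cohesion term c·N_c = 103 × 5.14 = 529.42 kPa; surcharge term q·N_q = 11.076 × 1 = 11.076 kPa.
q_ult = 529.42 + 11.076 = 540.5 kPa.
For φ = 0 the ½γBN_γ term vanishes, so q_ult is independent of B. q_net = 540.5 − 11.076 = 529.42 kPa; q_all(net) = 529.42/2.5 = 211.77 kPa.
Required width B = w / q_all(net) = 322 / 211.77 = 1.521 m.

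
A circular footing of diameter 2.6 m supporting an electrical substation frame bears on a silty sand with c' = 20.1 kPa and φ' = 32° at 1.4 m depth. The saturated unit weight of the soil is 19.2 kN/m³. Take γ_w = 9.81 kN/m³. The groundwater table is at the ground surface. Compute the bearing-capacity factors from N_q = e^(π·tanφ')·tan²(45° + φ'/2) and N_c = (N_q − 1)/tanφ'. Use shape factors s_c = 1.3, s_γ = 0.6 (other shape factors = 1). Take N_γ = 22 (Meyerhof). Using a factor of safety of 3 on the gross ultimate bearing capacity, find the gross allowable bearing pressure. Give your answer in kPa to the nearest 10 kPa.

N_q = e^(π·tan32°)·tan²(61°) = 23.18; N_c = (N_q − 1)/tanφ' = 35.49.
With the water table at the surface the whole profile is submerged: γ' = 19.2 − 9.81 = 9.39 kN/m³, so q = γ'·D_f = 13.146 kPa; the same γ' applies in the ½γBN_γ term.
q_ult = c·N_c·s_c + q·N_q + 0.5·γ·B·N_γ·s_γ
     = 20.1 × 35.49 × 1.3 + 13.146 × 23.177 + 0.5 × 9.39 × 2.6 × 22 × 0.6
     = 927.36 + 304.68 + 161.13 = 1393.2 kPa.
q_all = 1393.2 / 3 = 464.39 kPa.

q_all ≈ 460 kPa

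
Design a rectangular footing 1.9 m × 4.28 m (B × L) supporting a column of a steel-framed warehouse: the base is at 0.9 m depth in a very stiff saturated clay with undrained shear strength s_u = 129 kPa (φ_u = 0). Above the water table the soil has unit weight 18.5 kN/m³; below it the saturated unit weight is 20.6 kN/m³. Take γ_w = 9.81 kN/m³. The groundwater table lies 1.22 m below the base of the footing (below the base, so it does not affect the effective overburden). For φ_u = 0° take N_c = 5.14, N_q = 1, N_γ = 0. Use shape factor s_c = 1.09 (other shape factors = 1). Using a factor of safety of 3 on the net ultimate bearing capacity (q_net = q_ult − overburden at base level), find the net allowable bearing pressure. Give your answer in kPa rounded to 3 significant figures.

Effective surcharge at the founding depth q = γ·D_f = 18.5 × 0.9 = 16.65 kPa.
q_ult = c·N_c·s_c + q·N_q
     = 129 × 5.14 × 1.09 + 16.65 × 1
     = 722.74 + 16.65 = 739.39 kPa.
q_net = 739.39 − 16.65 = 722.74 kPa.
q_all(net) = 722.74 / 3 = 240.91 kPa.

q_all(net) ≈ 241 kPa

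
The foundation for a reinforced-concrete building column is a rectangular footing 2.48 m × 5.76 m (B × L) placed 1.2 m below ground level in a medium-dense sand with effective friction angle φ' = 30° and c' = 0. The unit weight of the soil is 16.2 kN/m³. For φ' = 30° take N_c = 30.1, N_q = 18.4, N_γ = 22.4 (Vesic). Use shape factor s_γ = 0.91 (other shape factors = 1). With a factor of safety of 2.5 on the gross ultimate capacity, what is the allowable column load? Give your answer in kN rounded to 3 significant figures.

Effective surcharge at the founding depth q = γ·D_f = 16.2 × 1.2 = 19.44 kPa.
q_ult = q·N_q + 0.5·γ·B·N_γ·s_γ
     = 19.44 × 18.4 + 0.5 × 16.2 × 2.48 × 22.4 × 0.91
     = 357.7 + 409.47 = 767.17 kPa.
Gross allowable pressure q_all = 767.17 / 2.5 = 306.87 kPa.
Footing area = 14.2848 m², so allowable column load = 306.87 × 14.2848 = 4383.5 kN.

P_all ≈ 4380 kN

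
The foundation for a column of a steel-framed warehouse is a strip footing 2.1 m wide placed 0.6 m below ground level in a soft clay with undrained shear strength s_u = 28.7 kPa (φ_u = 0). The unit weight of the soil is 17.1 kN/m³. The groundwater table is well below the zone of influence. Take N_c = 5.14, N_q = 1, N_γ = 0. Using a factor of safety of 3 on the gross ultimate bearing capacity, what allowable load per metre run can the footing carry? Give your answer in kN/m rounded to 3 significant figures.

≈ 110 kN/m

Overburden at base level: q = 17.1 × 0.6 = 10.26 kPa.
Cohesion term c·N_c = 28.7 × 5.14 = 147.52 kPa; surcharge term q·N_q = 10.26 × 1 = 10.26 kPa.
q_ult = 147.52 + 10.26 = 157.78 kPa.
Gross allowable pressure q_all = 157.78 / 3 = 52.593 kPa.
Allowable wall load = q_all × B = 52.593 × 2.1 = 110.44 kN per metre run.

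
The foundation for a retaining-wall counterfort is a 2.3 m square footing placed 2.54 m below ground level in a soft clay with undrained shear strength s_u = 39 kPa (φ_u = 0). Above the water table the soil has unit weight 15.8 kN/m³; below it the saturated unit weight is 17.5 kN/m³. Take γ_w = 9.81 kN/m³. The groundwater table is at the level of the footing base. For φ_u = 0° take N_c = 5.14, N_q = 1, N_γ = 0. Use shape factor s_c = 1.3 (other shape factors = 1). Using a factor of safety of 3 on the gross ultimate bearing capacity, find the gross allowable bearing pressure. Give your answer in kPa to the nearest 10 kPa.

q_all ≈ 100 kPa

Effective surcharge at the founding depth q = γ·D_f = 15.8 × 2.54 = 40.132 kPa.
q_ult = c·N_c·s_c + q·N_q
     = 39 × 5.14 × 1.3 + 40.132 × 1
     = 260.6 + 40.132 = 300.73 kPa.
q_all = 300.73 / 3 = 100.24 kPa.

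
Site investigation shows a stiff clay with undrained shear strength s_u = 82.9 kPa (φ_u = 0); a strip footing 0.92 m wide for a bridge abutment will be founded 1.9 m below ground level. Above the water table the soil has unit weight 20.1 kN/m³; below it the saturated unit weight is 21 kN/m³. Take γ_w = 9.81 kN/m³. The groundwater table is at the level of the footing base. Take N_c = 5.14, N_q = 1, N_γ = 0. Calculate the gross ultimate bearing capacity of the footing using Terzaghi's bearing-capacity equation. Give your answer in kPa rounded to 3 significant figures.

q_ult ≈ 464 kPa

Effective surcharge at the founding depth q = γ·D_f = 20.1 × 1.9 = 38.19 kPa.
q_ult = c·N_c + q·N_q
     = 82.9 × 5.14 + 38.19 × 1
     = 426.11 + 38.19 = 464.3 kPa.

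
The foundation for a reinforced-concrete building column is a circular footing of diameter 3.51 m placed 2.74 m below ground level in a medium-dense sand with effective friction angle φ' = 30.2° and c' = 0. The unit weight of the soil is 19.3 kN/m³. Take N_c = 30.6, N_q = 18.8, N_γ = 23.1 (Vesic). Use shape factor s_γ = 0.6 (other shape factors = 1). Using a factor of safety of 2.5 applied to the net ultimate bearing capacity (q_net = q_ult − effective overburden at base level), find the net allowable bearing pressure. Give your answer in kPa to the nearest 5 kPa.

Effective surcharge at the founding depth q = γ·D_f = 19.3 × 2.74 = 52.882 kPa.
q_ult = q·N_q + 0.5·γ·B·N_γ·s_γ
     = 52.882 × 18.8 + 0.5 × 19.3 × 3.51 × 23.1 × 0.6
     = 994.18 + 469.46 = 1463.6 kPa.
Net ultimate: q_net = 1463.6 − 52.882 = 1410.8 kPa.
q_all(net) = 1410.8 / 2.5 = 564.3 kPa.

q_all(net) ≈ 565 kPa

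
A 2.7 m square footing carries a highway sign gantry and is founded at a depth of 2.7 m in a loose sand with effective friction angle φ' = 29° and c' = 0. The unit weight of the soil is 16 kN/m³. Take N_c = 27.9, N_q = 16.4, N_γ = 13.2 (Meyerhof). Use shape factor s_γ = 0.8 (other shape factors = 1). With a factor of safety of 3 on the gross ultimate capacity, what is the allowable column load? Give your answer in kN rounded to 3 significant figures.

Overburden at base level: q = 16 × 2.7 = 43.2 kPa.
Surcharge term q·N_q = 43.2 × 16.4 = 708.48 kPa; self-weight term 0.5·γ·B·N_γ·s_γ = 0.5 × 16 × 2.7 × 13.2 × 0.8 = 228.1 kPa.
q_ult = 708.48 + 228.1 = 936.58 kPa.
Gross allowable pressure q_all = 936.58 / 3 = 312.19 kPa.
Footing area = 7.29 m², so allowable column load = 312.19 × 7.29 = 2275.9 kN.

P_all ≈ 2280 kN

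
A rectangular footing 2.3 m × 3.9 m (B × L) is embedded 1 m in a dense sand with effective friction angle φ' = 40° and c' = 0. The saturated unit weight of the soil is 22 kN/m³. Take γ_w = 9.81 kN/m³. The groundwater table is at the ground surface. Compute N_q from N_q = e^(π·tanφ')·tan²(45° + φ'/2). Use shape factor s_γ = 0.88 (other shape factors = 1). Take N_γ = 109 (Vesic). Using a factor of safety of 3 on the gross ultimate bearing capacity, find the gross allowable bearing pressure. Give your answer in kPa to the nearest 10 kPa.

N_q = e^(π·tan40°)·tan²(65°) = 64.2.
With the water table at the surface the whole profile is submerged: γ' = 22 − 9.81 = 12.19 kN/m³, so q = γ'·D_f = 12.19 kPa; the same γ' applies in the ½γBN_γ term.
q_ult = q·N_q + 0.5·γ·B·N_γ·s_γ
     = 12.19 × 64.195 + 0.5 × 12.19 × 2.3 × 109 × 0.88
     = 782.54 + 1344.7 = 2127.2 kPa.
q_all = 2127.2 / 3 = 709.06 kPa.

q_all ≈ 710 kPa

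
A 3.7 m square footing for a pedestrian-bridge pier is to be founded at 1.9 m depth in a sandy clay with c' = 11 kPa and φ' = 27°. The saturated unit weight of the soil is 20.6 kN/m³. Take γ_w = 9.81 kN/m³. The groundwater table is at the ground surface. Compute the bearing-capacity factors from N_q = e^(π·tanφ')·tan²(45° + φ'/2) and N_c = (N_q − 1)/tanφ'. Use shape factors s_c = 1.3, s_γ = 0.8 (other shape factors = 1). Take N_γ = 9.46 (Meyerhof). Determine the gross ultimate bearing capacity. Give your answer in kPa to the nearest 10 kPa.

q_ult ≈ 760 kPa

tan27° = 0.5095, so N_q = e^(π×0.5095)·tan²(58.5°) = 4.957 × 2.663 = 13.2.
N_c = (13.2 − 1)/tan27° = 23.94.
With the water table at the surface the whole profile is submerged: γ' = 20.6 − 9.81 = 10.79 kN/m³, so q = γ'·D_f = 20.501 kPa; the same γ' applies in the ½γBN_γ term.
q_ult = c·N_c·s_c + q·N_q + 0.5·γ·B·N_γ·s_γ
     = 11 × 23.942 × 1.3 + 20.501 × 13.199 + 0.5 × 10.79 × 3.7 × 9.46 × 0.8
     = 342.37 + 270.6 + 151.07 = 764.04 kPa.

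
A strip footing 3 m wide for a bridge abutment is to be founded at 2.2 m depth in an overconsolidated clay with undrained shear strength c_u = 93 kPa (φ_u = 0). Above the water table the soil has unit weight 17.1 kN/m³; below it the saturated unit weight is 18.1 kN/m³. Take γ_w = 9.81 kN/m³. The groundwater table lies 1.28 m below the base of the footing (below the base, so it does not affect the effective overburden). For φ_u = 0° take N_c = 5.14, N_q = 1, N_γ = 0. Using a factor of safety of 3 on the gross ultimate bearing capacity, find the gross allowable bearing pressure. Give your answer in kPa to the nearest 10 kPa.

q_all ≈ 170 kPa

Overburden at base level: q = 17.1 × 2.2 = 37.62 kPa.
Cohesion term c·N_c = 93 × 5.14 = 478.02 kPa; surcharge term q·N_q = 37.62 × 1 = 37.62 kPa.
q_ult = 478.02 + 37.62 = 515.64 kPa.
q_all = 515.64 / 3 = 171.88 kPa.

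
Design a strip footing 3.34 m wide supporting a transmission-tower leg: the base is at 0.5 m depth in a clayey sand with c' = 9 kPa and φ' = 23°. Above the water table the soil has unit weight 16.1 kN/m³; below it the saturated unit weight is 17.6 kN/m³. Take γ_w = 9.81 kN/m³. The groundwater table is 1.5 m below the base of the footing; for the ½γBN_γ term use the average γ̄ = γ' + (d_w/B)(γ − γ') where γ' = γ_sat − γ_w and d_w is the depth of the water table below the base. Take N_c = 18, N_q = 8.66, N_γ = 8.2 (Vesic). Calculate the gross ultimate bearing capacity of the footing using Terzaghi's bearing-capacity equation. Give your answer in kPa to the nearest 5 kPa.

q_ult ≈ 390 kPa

Overburden at base level: q = 16.1 × 0.5 = 8.05 kPa.
The water table is 1.5 m below the base (< B = 3.34 m), so the ½γBN_γ term uses γ̄ = γ' + (d_w/B)(γ − γ') = 7.79 + (1.5/3.34)(16.1 − 7.79) = 11.522 kN/m³.
Cohesion term c·N_c = 9 × 18 = 162 kPa; surcharge term q·N_q = 8.05 × 8.66 = 69.713 kPa; self-weight term 0.5·γ·B·N_γ = 0.5 × 11.522 × 3.34 × 8.2 = 157.78 kPa.
q_ult = 162 + 69.713 + 157.78 = 389.5 kPa.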